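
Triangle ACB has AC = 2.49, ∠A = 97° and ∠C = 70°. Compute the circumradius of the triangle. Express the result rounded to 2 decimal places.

The third angle is ∠B = 180° − ∠A − ∠C = 13.00°.
Law of sines: CB = AC·sin A/sin B ≈ 10.987.
Law of sines: BA = AC·sin C/sin B ≈ 10.402.
Circumradius = AC/(2 sin B) ≈ 5.5345.

R ≈ 5.53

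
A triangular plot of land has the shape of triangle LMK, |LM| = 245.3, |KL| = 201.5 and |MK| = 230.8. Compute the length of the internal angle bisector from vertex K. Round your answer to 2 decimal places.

177.57

By the law of cosines, cos K = (|MK|² + |KL|² − |LM|²) / (2·|MK|·|KL|) ≈ 0.36230, so ∠K ≈ 68.76°.
The bisector from K has length 2·|MK|·|KL|·cos(∠K/2)/(|MK|+|KL|) ≈ 177.57.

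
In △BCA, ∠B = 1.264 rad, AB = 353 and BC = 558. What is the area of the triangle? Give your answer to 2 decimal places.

area ≈ 93888.25

Area = ½·AB·BC·sin B ≈ 93888.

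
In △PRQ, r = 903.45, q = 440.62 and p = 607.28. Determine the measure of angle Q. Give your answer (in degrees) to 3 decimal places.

By the law of cosines, cos Q = (p² + r² − q²) / (2·p·r) ≈ 0.90301, so ∠Q ≈ 25.44°.

25.444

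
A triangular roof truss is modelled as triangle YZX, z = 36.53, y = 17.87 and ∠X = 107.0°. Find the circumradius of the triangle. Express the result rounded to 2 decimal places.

R ≈ 23.59

By the law of cosines, x² = y² + z² − 2·y·z·cos X = 2035.5, so x ≈ 45.116.
Area = ½·y·z·sin X ≈ 312.13.
Circumradius = x/(2 sin X) ≈ 23.589.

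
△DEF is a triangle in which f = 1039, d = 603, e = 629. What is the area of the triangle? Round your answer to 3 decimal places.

Semiperimeter s = (603 + 629 + 1039)/2 = 1135.5.
Heron's formula: area = √(1135.5·532.5·506.5·96.5) ≈ 1.7191e+05.

area ≈ 171912.223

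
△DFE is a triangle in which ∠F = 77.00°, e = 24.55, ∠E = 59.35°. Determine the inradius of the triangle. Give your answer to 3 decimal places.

The third angle is ∠D = 180° − ∠F − ∠E = 43.65°.
Law of sines: d = e·sin D/sin E ≈ 19.697.
Law of sines: f = e·sin F/sin E ≈ 27.805.
Area = ½·e·d·sin F ≈ 235.59.
Semiperimeter s = (19.697+27.805+24.55)/2 = 36.026.
Inradius = area/s = 235.59/36.026 ≈ 6.5394.

6.539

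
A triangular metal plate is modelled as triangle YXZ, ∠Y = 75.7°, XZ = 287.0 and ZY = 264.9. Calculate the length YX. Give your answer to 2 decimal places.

Law of sines: sin X = ZY·sin Y/XZ ≈ 0.89440.
Since XZ ≥ ZY, only the acute value applies: ∠X ≈ 63.43°.
Then ∠Z = 180° − ∠Y − ∠X ≈ 40.87°.
Law of sines gives YX = XZ·sin Z/sin Y ≈ 193.8.

193.80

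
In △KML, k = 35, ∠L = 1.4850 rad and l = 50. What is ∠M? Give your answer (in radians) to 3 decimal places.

0.885

Law of sines: sin K = k·sin L/l ≈ 0.69743.
Since l ≥ k, only the acute value applies: ∠K ≈ 0.7718 rad.
Then ∠M = π − ∠L − ∠K ≈ 0.8848 rad.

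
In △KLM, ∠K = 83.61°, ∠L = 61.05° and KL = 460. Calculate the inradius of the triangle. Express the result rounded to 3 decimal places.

The third angle is ∠M = 180° − ∠K − ∠L = 35.34°.
Law of sines: LM = KL·sin K/sin M ≈ 790.32.
Law of sines: MK = KL·sin L/sin M ≈ 695.89.
Area = ½·KL·LM·sin L ≈ 1.5906e+05.
Semiperimeter s = (790.32+695.89+460)/2 = 973.1.
Inradius = area/s = 1.5906e+05/973.1 ≈ 163.46.

163.456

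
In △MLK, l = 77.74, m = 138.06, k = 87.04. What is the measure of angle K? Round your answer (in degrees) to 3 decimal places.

By the law of cosines, cos K = (m² + l² − k²) / (2·m·l) ≈ 0.81657, so ∠K ≈ 35.26°.

35.257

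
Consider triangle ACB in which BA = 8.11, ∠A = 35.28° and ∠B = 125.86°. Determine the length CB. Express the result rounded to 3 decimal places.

The third angle is ∠C = 180° − ∠B − ∠A = 18.86°.
Law of sines: CB = BA·sin A/sin C ≈ 14.49.

14.490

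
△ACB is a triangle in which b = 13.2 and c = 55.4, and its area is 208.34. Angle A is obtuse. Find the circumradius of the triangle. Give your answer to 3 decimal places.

R ≈ 58.506

From area = ½·c·b·sin A, we get sin A = 2·area/(c·b) ≈ 0.56980.
Taking the obtuse solution, ∠A ≈ 145.26°.
Law of cosines then gives a ≈ 66.673.
Circumradius = a/(2 sin A) ≈ 58.506.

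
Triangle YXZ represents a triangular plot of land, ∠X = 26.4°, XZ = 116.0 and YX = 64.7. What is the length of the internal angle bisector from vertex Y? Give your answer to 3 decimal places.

t_Y ≈ 28.768

By the law of cosines, ZY² = YX² + XZ² − 2·YX·XZ·cos X = 4197.1, so ZY ≈ 64.785.
Law of cosines again: cos Y = (ZY² + YX² − XZ²)/(2·ZY·YX) ≈ -0.60512, so ∠Y ≈ 127.24°.
The bisector from Y has length 2·ZY·YX·cos(∠Y/2)/(ZY+YX) ≈ 28.768.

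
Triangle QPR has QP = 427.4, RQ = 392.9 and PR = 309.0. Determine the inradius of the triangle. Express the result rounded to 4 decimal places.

Semiperimeter s = (309 + 392.9 + 427.4)/2 = 564.65.
Heron's formula: area = √(564.65·255.65·171.75·137.25) ≈ 58333.
Inradius = area/s = 58333/564.65 ≈ 103.31.

103.3089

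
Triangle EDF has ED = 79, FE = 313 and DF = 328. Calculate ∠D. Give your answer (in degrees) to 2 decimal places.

∠D ≈ 72.18°

By the law of cosines, cos D = (ED² + DF² − FE²) / (2·ED·DF) ≈ 0.30596, so ∠D ≈ 72.18°.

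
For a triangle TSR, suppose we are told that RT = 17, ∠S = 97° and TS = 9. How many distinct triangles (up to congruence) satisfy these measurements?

TS·sin S = 9·sin(97°) ≈ 8.933.
Since ∠S is not acute, a triangle exists only if RT > TS; here RT > TS, so there is exactly one triangle.

1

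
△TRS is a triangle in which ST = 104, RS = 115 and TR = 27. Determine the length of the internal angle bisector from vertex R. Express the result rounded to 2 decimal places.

By the law of cosines, cos R = (TR² + RS² − ST²) / (2·TR·RS) ≈ 0.50531, so ∠R ≈ 59.65°.
The bisector from R has length 2·TR·RS·cos(∠R/2)/(TR+RS) ≈ 37.94.

t_R ≈ 37.94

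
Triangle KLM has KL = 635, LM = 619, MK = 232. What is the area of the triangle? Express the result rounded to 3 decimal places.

area ≈ 71306.247

Semiperimeter s = (619 + 232 + 635)/2 = 743.
Heron's formula: area = √(743·124·511·108) ≈ 71306.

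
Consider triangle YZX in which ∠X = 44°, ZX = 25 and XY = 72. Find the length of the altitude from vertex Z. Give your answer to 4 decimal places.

h_Z ≈ 17.3665

By the law of cosines, YZ² = ZX² + XY² − 2·ZX·XY·cos X = 3219.4, so YZ ≈ 56.74.
Area = ½·ZX·XY·sin X ≈ 625.19.
The altitude from Z has length 2·area/XY ≈ 17.366.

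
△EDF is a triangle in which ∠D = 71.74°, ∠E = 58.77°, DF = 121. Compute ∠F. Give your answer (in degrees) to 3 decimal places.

49.490

The third angle is ∠F = 180° − ∠E − ∠D = 49.49°.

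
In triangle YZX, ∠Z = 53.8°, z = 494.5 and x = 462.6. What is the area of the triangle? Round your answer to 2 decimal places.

111527.99

Law of sines: sin X = x·sin Z/z ≈ 0.75490.
Since z ≥ x, only the acute value applies: ∠X ≈ 49.02°.
Then ∠Y = 180° − ∠Z − ∠X ≈ 77.18°.
Law of sines gives y = z·sin Y/sin Z ≈ 597.52.
Area = ½·z·x·sin Y ≈ 1.1153e+05.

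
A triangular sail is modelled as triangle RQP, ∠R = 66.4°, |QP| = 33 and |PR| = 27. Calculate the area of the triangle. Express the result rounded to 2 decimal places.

area ≈ 403.86

Law of sines: sin Q = |PR|·sin R/|QP| ≈ 0.74975.
Since |QP| ≥ |PR|, only the acute value applies: ∠Q ≈ 48.57°.
Then ∠P = 180° − ∠R − ∠Q ≈ 65.03°.
Law of sines gives |RQ| = |QP|·sin P/sin R ≈ 32.646.
Area = ½·|QP|·|PR|·sin P ≈ 403.86.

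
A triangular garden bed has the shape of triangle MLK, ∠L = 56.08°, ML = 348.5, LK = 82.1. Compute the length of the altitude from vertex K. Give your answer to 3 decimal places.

68.128

By the law of cosines, KM² = ML² + LK² − 2·ML·LK·cos L = 96260, so KM ≈ 310.26.
Area = ½·ML·LK·sin L ≈ 11871.
The altitude from K has length 2·area/ML ≈ 68.128.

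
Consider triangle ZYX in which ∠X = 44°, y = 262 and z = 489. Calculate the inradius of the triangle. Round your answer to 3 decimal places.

r ≈ 80.735

By the law of cosines, x² = z² + y² − 2·z·y·cos X = 1.2344e+05, so x ≈ 351.35.
Area = ½·z·y·sin X ≈ 44499.
Semiperimeter s = (489+262+351.35)/2 = 551.17.
Inradius = area/s = 44499/551.17 ≈ 80.735.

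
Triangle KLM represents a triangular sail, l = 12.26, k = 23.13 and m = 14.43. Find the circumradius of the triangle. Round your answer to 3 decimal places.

By the law of cosines, cos K = (l² + m² − k²) / (2·l·m) ≈ -0.49874, so ∠K ≈ 119.92°.
Circumradius = k/(2 sin K) ≈ 13.343.

13.343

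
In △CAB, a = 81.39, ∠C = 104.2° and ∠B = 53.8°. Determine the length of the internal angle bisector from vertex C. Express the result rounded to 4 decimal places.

The third angle is ∠A = 180° − ∠B − ∠C = 22.00°.
Law of sines: c = a·sin C/sin A ≈ 210.63.
Law of sines: b = a·sin B/sin A ≈ 175.33.
The bisector from C has length 2·a·b·cos(∠C/2)/(a+b) ≈ 68.291.

68.2912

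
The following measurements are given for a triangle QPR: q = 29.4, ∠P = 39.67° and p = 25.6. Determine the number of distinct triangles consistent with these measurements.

2

q·sin P = 29.4·sin(39.67°) ≈ 18.77.
Since q sin P < p < q (18.77 < 25.6 < 29.4), two triangles exist.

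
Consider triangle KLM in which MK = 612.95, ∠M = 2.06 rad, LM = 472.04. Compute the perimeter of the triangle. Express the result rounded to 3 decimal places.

2017.975

By the law of cosines, KL² = LM² + MK² − 2·LM·MK·cos M = 8.7046e+05, so KL ≈ 932.99.
Semiperimeter s = (472.04+612.95+932.99)/2 = 1009.
Perimeter = 472.04 + 612.95 + 932.99 = 2018.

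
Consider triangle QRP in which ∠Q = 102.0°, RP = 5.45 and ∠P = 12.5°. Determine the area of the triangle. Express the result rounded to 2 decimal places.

area ≈ 2.99

The third angle is ∠R = 180° − ∠P − ∠Q = 65.50°.
Law of sines: PQ = RP·sin R/sin Q ≈ 5.0701.
Law of sines: QR = RP·sin P/sin Q ≈ 1.2059.
Area = ½·RP·PQ·sin P ≈ 2.9903.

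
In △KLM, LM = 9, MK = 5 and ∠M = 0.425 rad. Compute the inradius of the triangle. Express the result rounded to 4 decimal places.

By the law of cosines, KL² = LM² + MK² − 2·LM·MK·cos M = 24.007, so KL ≈ 4.8996.
Area = ½·LM·MK·sin M ≈ 9.2772.
Semiperimeter s = (9+5+4.8996)/2 = 9.4498.
Inradius = area/s = 9.2772/9.4498 ≈ 0.98173.

0.9817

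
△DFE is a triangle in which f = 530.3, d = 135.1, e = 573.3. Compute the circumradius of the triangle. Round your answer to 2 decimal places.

R ≈ 292.80

By the law of cosines, cos D = (f² + e² − d²) / (2·f·e) ≈ 0.97302, so ∠D ≈ 13.34°.
Circumradius = d/(2 sin D) ≈ 292.8.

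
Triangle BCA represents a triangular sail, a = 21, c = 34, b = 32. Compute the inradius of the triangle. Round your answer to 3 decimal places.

Semiperimeter s = (32 + 34 + 21)/2 = 43.5.
Heron's formula: area = √(43.5·11.5·9.5·22.5) ≈ 327.
Inradius = area/s = 327/43.5 ≈ 7.5172.

r ≈ 7.517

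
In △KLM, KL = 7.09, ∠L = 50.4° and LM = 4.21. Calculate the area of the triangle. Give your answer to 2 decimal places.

11.50

Area = ½·KL·LM·sin L ≈ 11.499.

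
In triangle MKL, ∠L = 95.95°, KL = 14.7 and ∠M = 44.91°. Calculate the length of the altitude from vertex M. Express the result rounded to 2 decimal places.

h_M ≈ 13.07

The third angle is ∠K = 180° − ∠L − ∠M = 39.14°.
Law of sines: LM = KL·sin K/sin M ≈ 13.143.
Law of sines: MK = KL·sin L/sin M ≈ 20.709.
Area = ½·KL·LM·sin L ≈ 96.081.
The altitude from M has length 2·area/KL ≈ 13.072.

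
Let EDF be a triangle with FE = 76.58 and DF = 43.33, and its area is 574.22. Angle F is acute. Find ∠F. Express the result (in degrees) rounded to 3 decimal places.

From area = ½·DF·FE·sin F, we get sin F = 2·area/(DF·FE) ≈ 0.34610.
Taking the acute solution, ∠F ≈ 20.25°.

20.249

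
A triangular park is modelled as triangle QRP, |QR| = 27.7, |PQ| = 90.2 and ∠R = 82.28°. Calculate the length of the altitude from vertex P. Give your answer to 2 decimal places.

88.83

Law of sines: sin P = |QR|·sin R/|PQ| ≈ 0.30431.
Since |PQ| ≥ |QR|, only the acute value applies: ∠P ≈ 17.72°.
Then ∠Q = 180° − ∠R − ∠P ≈ 80.00°.
Law of sines gives |RP| = |PQ|·sin Q/sin R ≈ 89.643.
Area = ½·|PQ|·|QR|·sin Q ≈ 1230.3.
The altitude from P has length 2·area/|QR| ≈ 88.831.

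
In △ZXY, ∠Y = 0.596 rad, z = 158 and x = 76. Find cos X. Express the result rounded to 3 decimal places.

0.912

By the law of cosines, y² = z² + x² − 2·z·x·cos Y = 10865, so y ≈ 104.23.
Law of cosines again: cos X = (y² + z² − x²)/(2·y·z) ≈ 0.91241, so ∠X ≈ 0.422 rad.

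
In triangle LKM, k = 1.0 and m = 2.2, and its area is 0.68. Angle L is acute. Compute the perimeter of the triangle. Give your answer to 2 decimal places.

From area = ½·k·m·sin L, we get sin L = 2·area/(k·m) ≈ 0.61818.
Taking the acute solution, ∠L ≈ 38.18°.
Law of cosines then gives l ≈ 1.5432.
Perimeter = 1.5432 + 1 + 2.2 = 4.7432.

perimeter ≈ 4.74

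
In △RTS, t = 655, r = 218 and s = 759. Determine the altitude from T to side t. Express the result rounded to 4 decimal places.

204.3312

Semiperimeter p = (218 + 655 + 759)/2 = 816.
Heron's formula: area = √(816·598·161·57) ≈ 66918.
The altitude from T has length 2·area/t ≈ 204.33.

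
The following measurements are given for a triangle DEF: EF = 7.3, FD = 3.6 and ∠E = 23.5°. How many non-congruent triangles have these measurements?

EF·sin E = 7.3·sin(23.5°) ≈ 2.911.
Since EF sin E < FD < EF (2.911 < 3.6 < 7.3), two triangles exist.

2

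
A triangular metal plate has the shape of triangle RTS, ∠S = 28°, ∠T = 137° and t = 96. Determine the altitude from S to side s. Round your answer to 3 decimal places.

The third angle is ∠R = 180° − ∠T − ∠S = 15.00°.
Law of sines: r = t·sin R/sin T ≈ 36.432.
Law of sines: s = t·sin S/sin T ≈ 66.084.
Area = ½·t·r·sin S ≈ 820.98.
The altitude from S has length 2·area/s ≈ 24.847.

24.847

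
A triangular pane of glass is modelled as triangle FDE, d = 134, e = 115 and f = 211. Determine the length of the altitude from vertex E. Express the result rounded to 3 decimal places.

Semiperimeter s = (211 + 134 + 115)/2 = 230.
Heron's formula: area = √(230·19·96·115) ≈ 6945.8.
The altitude from E has length 2·area/e ≈ 120.8.

120.797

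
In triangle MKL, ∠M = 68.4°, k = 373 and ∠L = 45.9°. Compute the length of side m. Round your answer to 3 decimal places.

380.519

The third angle is ∠K = 180° − ∠L − ∠M = 65.70°.
Law of sines: m = k·sin M/sin K ≈ 380.52.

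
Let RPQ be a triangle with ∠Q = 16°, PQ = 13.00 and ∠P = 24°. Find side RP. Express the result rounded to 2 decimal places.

The third angle is ∠R = 180° − ∠P − ∠Q = 140.00°.
Law of sines: RP = PQ·sin Q/sin R ≈ 5.5746.

5.57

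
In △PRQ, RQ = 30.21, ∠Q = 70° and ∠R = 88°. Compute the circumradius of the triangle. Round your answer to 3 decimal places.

The third angle is ∠P = 180° − ∠R − ∠Q = 22.00°.
Law of sines: QP = RQ·sin R/sin P ≈ 80.595.
Law of sines: PR = RQ·sin Q/sin P ≈ 75.781.
Circumradius = RQ/(2 sin P) ≈ 40.322.

40.322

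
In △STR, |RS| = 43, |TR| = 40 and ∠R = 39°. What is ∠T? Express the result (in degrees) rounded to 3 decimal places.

By the law of cosines, |ST|² = |TR|² + |RS|² − 2·|TR|·|RS|·cos R = 775.62, so |ST| ≈ 27.85.
Law of cosines again: cos T = (|ST|² + |TR|² − |RS|²)/(2·|ST|·|TR|) ≈ 0.23636, so ∠T ≈ 76.33°.

∠T ≈ 76.328°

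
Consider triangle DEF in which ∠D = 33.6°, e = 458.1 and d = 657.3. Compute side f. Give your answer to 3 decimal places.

988.007

Law of sines: sin E = e·sin D/d ≈ 0.38568.
Since d ≥ e, only the acute value applies: ∠E ≈ 22.69°.
Then ∠F = 180° − ∠D − ∠E ≈ 123.71°.
Law of sines gives f = d·sin F/sin D ≈ 988.01.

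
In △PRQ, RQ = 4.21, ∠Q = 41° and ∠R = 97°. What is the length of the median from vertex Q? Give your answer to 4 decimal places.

m_Q ≈ 4.9093

The third angle is ∠P = 180° − ∠R − ∠Q = 42.00°.
Law of sines: QP = RQ·sin R/sin P ≈ 6.2448.
Law of sines: PR = RQ·sin Q/sin P ≈ 4.1278.
Median from Q: ½√(2·RQ² + 2·QP² − PR²) ≈ 4.9093.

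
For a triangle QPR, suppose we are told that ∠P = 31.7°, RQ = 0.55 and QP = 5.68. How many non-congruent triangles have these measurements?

0

QP·sin P = 5.68·sin(31.7°) ≈ 2.985.
Since RQ = 0.55 < 2.985 = QP sin P, no triangle exists.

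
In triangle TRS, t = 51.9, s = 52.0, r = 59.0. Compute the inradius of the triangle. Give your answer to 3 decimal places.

Semiperimeter p = (51.9 + 59 + 52)/2 = 81.45.
Heron's formula: area = √(81.45·29.55·22.45·29.45) ≈ 1261.5.
Inradius = area/p = 1261.5/81.45 ≈ 15.488.

15.488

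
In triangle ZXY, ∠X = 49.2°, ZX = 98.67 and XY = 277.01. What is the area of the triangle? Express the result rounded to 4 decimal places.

Area = ½·ZX·XY·sin X ≈ 10345.

area ≈ 10345.3127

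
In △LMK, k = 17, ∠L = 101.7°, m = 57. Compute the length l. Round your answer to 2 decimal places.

By the law of cosines, l² = m² + k² − 2·m·k·cos L = 3931, so l ≈ 62.698.

62.70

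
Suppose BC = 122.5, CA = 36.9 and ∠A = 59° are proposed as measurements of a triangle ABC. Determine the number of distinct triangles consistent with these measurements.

1

CA·sin A = 36.9·sin(59°) ≈ 31.63.
Since BC ≥ CA, exactly one triangle exists.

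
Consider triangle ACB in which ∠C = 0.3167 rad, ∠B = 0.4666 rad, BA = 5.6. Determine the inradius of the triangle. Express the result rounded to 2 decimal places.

1.21

The third angle is ∠A = π − ∠C − ∠B = 2.3583 rad.
Law of sines: CB = BA·sin A/sin C ≈ 12.688.
Law of sines: AC = BA·sin B/sin C ≈ 8.089.
Area = ½·BA·CB·sin B ≈ 15.982.
Semiperimeter s = (12.688+5.6+8.089)/2 = 13.189.
Inradius = area/s = 15.982/13.189 ≈ 1.2118.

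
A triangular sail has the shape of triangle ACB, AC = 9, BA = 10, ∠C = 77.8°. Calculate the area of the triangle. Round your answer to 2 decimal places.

Law of sines: sin B = AC·sin C/BA ≈ 0.87967.
Since BA ≥ AC, only the acute value applies: ∠B ≈ 61.60°.
Then ∠A = 180° − ∠C − ∠B ≈ 40.60°.
Law of sines gives CB = BA·sin A/sin C ≈ 6.6577.
Area = ½·BA·AC·sin A ≈ 29.283.

area ≈ 29.28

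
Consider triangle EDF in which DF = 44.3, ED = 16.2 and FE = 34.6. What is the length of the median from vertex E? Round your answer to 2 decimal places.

m_E ≈ 15.47

Median from E: ½√(2·FE² + 2·ED² − DF²) ≈ 15.465.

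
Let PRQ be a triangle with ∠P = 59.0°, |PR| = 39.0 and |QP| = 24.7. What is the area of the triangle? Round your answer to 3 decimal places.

Area = ½·|QP|·|PR|·sin P ≈ 412.85.

area ≈ 412.855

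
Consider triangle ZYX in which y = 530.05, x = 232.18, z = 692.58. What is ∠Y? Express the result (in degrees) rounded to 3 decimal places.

38.233

By the law of cosines, cos Y = (x² + z² − y²) / (2·x·z) ≈ 0.78550, so ∠Y ≈ 38.23°.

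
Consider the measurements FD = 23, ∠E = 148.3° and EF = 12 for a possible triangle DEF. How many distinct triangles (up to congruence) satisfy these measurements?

1

EF·sin E = 12·sin(148.3°) ≈ 6.306.
Since ∠E is not acute, a triangle exists only if FD > EF; here FD > EF, so there is exactly one triangle.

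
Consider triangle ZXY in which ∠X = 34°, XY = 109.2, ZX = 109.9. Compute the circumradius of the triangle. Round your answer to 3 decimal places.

R ≈ 57.281

By the law of cosines, YZ² = ZX² + XY² − 2·ZX·XY·cos X = 4104, so YZ ≈ 64.062.
Area = ½·ZX·XY·sin X ≈ 3355.5.
Circumradius = YZ/(2 sin X) ≈ 57.281.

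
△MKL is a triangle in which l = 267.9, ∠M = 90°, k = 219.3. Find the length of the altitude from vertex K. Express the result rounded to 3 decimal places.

267.900

By the law of cosines, m² = k² + l² − 2·k·l·cos M = 1.1986e+05, so m ≈ 346.21.
Area = ½·k·l·sin M ≈ 29375.
The altitude from K has length 2·area/k ≈ 267.9.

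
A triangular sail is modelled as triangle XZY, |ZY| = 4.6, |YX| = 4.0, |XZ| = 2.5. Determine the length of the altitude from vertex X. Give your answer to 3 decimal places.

h_X ≈ 2.171

Semiperimeter s = (4.6 + 4 + 2.5)/2 = 5.55.
Heron's formula: area = √(5.55·0.95·1.55·3.05) ≈ 4.9926.
The altitude from X has length 2·area/|ZY| ≈ 2.1707.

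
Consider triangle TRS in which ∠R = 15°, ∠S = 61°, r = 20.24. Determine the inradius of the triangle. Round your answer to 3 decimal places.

The third angle is ∠T = 180° − ∠R − ∠S = 104.00°.
Law of sines: t = r·sin T/sin R ≈ 75.878.
Law of sines: s = r·sin S/sin R ≈ 68.396.
Area = ½·r·t·sin S ≈ 671.61.
Semiperimeter p = (75.878+20.24+68.396)/2 = 82.257.
Inradius = area/p = 671.61/82.257 ≈ 8.1648.

8.165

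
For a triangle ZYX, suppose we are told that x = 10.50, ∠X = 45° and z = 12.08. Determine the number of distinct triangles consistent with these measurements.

z·sin X = 12.08·sin(45°) ≈ 8.542.
Since z sin X < x < z (8.542 < 10.50 < 12.08), two triangles exist.

2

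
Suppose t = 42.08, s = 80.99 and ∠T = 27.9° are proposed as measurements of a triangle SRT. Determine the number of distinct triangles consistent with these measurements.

s·sin T = 80.99·sin(27.9°) ≈ 37.9.
Since s sin T < t < s (37.9 < 42.08 < 80.99), two triangles exist.

2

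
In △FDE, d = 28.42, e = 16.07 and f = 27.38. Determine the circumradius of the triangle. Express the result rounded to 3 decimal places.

By the law of cosines, cos F = (d² + e² − f²) / (2·d·e) ≈ 0.34626, so ∠F ≈ 69.74°.
Circumradius = f/(2 sin F) ≈ 14.593.

R ≈ 14.593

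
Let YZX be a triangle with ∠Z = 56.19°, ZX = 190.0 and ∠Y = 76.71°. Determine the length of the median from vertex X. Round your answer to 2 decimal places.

m_X ≈ 161.53

The third angle is ∠X = 180° − ∠Y − ∠Z = 47.10°.
Law of sines: XY = ZX·sin Z/sin Y ≈ 162.21.
Law of sines: YZ = ZX·sin X/sin Y ≈ 143.01.
Median from X: ½√(2·ZX² + 2·XY² − YZ²) ≈ 161.53.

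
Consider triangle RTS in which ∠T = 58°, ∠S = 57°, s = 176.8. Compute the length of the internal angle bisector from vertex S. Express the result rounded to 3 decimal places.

The third angle is ∠R = 180° − ∠T − ∠S = 65.00°.
Law of sines: r = s·sin R/sin S ≈ 191.06.
Law of sines: t = s·sin T/sin S ≈ 178.78.
The bisector from S has length 2·r·t·cos(∠S/2)/(r+t) ≈ 162.33.

t_S ≈ 162.330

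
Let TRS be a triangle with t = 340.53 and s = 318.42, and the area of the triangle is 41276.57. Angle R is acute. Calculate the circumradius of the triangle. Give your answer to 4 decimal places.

181.9387

From area = ½·s·t·sin R, we get sin R = 2·area/(s·t) ≈ 0.76134.
Taking the acute solution, ∠R ≈ 49.58°.
Law of cosines then gives r ≈ 277.03.
Circumradius = r/(2 sin R) ≈ 181.94.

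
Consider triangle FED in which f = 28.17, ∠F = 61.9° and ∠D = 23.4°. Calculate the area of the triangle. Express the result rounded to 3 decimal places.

area ≈ 178.034

The third angle is ∠E = 180° − ∠D − ∠F = 94.70°.
Law of sines: e = f·sin E/sin F ≈ 31.827.
Law of sines: d = f·sin D/sin F ≈ 12.683.
Area = ½·f·e·sin D ≈ 178.03.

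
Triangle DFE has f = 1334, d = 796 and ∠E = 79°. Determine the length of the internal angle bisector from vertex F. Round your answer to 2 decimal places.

By the law of cosines, e² = d² + f² − 2·d·f·cos E = 2.0079e+06, so e ≈ 1417.
Law of cosines again: cos F = (e² + d² − f²)/(2·e·d) ≈ 0.38211, so ∠F ≈ 67.54°.
The bisector from F has length 2·e·d·cos(∠F/2)/(e+d) ≈ 847.4.

t_F ≈ 847.40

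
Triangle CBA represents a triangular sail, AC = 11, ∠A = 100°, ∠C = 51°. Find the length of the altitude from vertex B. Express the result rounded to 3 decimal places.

The third angle is ∠B = 180° − ∠A − ∠C = 29.00°.
Law of sines: BA = AC·sin C/sin B ≈ 17.633.
Law of sines: CB = AC·sin A/sin B ≈ 22.345.
Area = ½·AC·BA·sin A ≈ 95.508.
The altitude from B has length 2·area/AC ≈ 17.365.

h_B ≈ 17.365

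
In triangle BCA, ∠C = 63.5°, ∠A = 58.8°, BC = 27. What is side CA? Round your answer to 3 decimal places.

The third angle is ∠B = 180° − ∠C − ∠A = 57.70°.
Law of sines: CA = BC·sin B/sin A ≈ 26.681.

26.681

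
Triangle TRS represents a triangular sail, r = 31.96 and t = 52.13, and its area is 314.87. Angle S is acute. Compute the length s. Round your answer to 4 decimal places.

25.5739

From area = ½·t·r·sin S, we get sin S = 2·area/(t·r) ≈ 0.37798.
Taking the acute solution, ∠S ≈ 22.21°.
Law of cosines then gives s ≈ 25.574.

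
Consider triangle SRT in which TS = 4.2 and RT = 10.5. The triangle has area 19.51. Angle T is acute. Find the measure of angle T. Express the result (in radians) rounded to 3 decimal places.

∠T ≈ 1.086 rad

From area = ½·RT·TS·sin T, we get sin T = 2·area/(RT·TS) ≈ 0.88481.
Taking the acute solution, ∠T ≈ 1.0861 rad.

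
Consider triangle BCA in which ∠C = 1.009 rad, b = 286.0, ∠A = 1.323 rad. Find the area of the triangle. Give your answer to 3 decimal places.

The third angle is ∠B = π − ∠C − ∠A = 0.810 rad.
Law of sines: c = b·sin C/sin B ≈ 334.31.
Law of sines: a = b·sin A/sin B ≈ 382.96.
Area = ½·b·c·sin A ≈ 46346.

46345.935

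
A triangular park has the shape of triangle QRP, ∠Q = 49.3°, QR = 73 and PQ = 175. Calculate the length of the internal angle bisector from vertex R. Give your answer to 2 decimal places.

By the law of cosines, RP² = PQ² + QR² − 2·PQ·QR·cos Q = 19293, so RP ≈ 138.9.
Law of cosines again: cos R = (QR² + RP² − PQ²)/(2·QR·RP) ≈ -0.29602, so ∠R ≈ 107.22°.
The bisector from R has length 2·QR·RP·cos(∠R/2)/(QR+RP) ≈ 56.779.

56.78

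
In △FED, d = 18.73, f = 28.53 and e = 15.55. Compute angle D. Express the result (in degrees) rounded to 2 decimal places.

By the law of cosines, cos D = (f² + e² − d²) / (2·f·e) ≈ 0.79450, so ∠D ≈ 37.39°.

37.39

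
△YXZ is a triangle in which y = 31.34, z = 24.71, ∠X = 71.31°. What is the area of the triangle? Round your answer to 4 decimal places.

366.7869

Area = ½·z·y·sin X ≈ 366.79.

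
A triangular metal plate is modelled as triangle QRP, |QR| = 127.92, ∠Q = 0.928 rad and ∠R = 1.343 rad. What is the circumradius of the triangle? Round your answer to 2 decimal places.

The third angle is ∠P = π − ∠Q − ∠R = 0.871 rad.
Law of sines: |RP| = |QR|·sin Q/sin P ≈ 133.89.
Law of sines: |PQ| = |QR|·sin R/sin P ≈ 162.96.
Circumradius = |QR|/(2 sin P) ≈ 83.639.

83.64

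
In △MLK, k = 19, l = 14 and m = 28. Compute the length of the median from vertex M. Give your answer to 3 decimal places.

m_M ≈ 9.083

Median from M: ½√(2·l² + 2·k² − m²) ≈ 9.083.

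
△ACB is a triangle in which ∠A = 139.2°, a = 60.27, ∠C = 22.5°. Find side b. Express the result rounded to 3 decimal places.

28.962

The third angle is ∠B = 180° − ∠A − ∠C = 18.30°.
Law of sines: b = a·sin B/sin A ≈ 28.962.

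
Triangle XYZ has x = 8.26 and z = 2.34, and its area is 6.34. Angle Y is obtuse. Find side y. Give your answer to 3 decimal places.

From area = ½·z·x·sin Y, we get sin Y = 2·area/(z·x) ≈ 0.65603.
Taking the obtuse solution, ∠Y ≈ 139.00°.
Law of cosines then gives y ≈ 10.143.

10.143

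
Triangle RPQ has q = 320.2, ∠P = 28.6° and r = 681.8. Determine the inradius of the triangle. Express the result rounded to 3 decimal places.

By the law of cosines, p² = q² + r² − 2·q·r·cos P = 1.8403e+05, so p ≈ 428.99.
Area = ½·q·r·sin P ≈ 52252.
Semiperimeter s = (681.8+428.99+320.2)/2 = 715.49.
Inradius = area/s = 52252/715.49 ≈ 73.03.

73.030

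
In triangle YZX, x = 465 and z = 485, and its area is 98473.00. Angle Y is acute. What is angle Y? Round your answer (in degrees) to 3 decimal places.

From area = ½·z·x·sin Y, we get sin Y = 2·area/(z·x) ≈ 0.87328.
Taking the acute solution, ∠Y ≈ 60.84°.

∠Y ≈ 60.842°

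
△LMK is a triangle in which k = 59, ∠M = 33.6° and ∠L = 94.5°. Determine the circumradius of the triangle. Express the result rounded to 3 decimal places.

R ≈ 37.487

The third angle is ∠K = 180° − ∠L − ∠M = 51.90°.
Law of sines: l = k·sin L/sin K ≈ 74.743.
Law of sines: m = k·sin M/sin K ≈ 41.49.
Circumradius = k/(2 sin K) ≈ 37.487.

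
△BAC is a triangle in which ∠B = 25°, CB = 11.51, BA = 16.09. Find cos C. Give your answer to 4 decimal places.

By the law of cosines, AC² = CB² + BA² − 2·CB·BA·cos B = 55.679, so AC ≈ 7.4619.
Law of cosines again: cos C = (AC² + CB² − BA²)/(2·AC·CB) ≈ -0.41176, so ∠C ≈ 114.32°.

-0.4118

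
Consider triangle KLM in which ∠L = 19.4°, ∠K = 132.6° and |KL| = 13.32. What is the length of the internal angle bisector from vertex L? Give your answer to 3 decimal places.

t_L ≈ 16.033

The third angle is ∠M = 180° − ∠K − ∠L = 28.00°.
Law of sines: |LM| = |KL|·sin K/sin M ≈ 20.885.
Law of sines: |MK| = |KL|·sin L/sin M ≈ 9.4242.
The bisector from L has length 2·|KL|·|LM|·cos(∠L/2)/(|KL|+|LM|) ≈ 16.033.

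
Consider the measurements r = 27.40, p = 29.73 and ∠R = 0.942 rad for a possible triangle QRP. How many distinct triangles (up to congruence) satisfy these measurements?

p·sin R = 29.73·sin(0.942 rad) ≈ 24.04.
Since p sin R < r < p (24.04 < 27.40 < 29.73), two triangles exist.

2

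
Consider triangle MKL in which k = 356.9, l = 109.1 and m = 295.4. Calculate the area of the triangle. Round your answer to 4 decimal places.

Semiperimeter s = (295.4 + 356.9 + 109.1)/2 = 380.7.
Heron's formula: area = √(380.7·85.3·23.8·271.6) ≈ 14488.

14488.3629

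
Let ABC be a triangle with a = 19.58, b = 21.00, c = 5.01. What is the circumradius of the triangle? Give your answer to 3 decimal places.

10.647

By the law of cosines, cos A = (b² + c² − a²) / (2·b·c) ≈ 0.39314, so ∠A ≈ 66.85°.
Circumradius = a/(2 sin A) ≈ 10.647.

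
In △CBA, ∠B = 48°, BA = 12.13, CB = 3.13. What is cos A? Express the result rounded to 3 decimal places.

By the law of cosines, AC² = CB² + BA² − 2·CB·BA·cos B = 106.12, so AC ≈ 10.302.
Law of cosines again: cos A = (BA² + AC² − CB²)/(2·BA·AC) ≈ 0.97418, so ∠A ≈ 13.05°.

cos A ≈ 0.974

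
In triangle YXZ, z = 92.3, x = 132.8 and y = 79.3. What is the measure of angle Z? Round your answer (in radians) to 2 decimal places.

By the law of cosines, cos Z = (y² + x² − z²) / (2·y·x) ≈ 0.73141, so ∠Z ≈ 0.750 rad.

∠Z ≈ 0.75 rad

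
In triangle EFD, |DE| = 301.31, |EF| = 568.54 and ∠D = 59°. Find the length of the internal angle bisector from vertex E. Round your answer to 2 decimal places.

Law of sines: sin F = |DE|·sin D/|EF| ≈ 0.45427.
Since |EF| ≥ |DE|, only the acute value applies: ∠F ≈ 27.02°.
Then ∠E = 180° − ∠D − ∠F ≈ 93.98°.
Law of sines gives |FD| = |EF|·sin E/sin D ≈ 661.68.
The bisector from E has length 2·|DE|·|EF|·cos(∠E/2)/(|DE|+|EF|) ≈ 268.67.

268.67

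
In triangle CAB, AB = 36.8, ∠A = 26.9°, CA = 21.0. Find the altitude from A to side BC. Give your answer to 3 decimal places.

h_A ≈ 17.125

By the law of cosines, BC² = CA² + AB² − 2·CA·AB·cos A = 416.88, so BC ≈ 20.418.
Area = ½·CA·AB·sin A ≈ 174.82.
The altitude from A has length 2·area/BC ≈ 17.125.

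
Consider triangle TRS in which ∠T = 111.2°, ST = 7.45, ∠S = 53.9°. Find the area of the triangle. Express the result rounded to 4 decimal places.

81.3014

The third angle is ∠R = 180° − ∠S − ∠T = 14.90°.
Law of sines: RS = ST·sin T/sin R ≈ 27.013.
Law of sines: TR = ST·sin S/sin R ≈ 23.41.
Area = ½·ST·RS·sin S ≈ 81.301.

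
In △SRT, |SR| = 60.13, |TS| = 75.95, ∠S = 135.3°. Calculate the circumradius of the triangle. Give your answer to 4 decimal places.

By the law of cosines, |RT|² = |TS|² + |SR|² − 2·|TS|·|SR|·cos S = 15876, so |RT| ≈ 126.
Area = ½·|TS|·|SR|·sin S ≈ 1606.2.
Circumradius = |RT|/(2 sin S) ≈ 89.566.

89.5664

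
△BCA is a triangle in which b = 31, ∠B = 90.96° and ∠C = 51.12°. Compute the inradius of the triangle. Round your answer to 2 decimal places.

r ≈ 6.20

The third angle is ∠A = 180° − ∠B − ∠C = 37.92°.
Law of sines: c = b·sin C/sin B ≈ 24.136.
Law of sines: a = b·sin A/sin B ≈ 19.054.
Area = ½·b·c·sin A ≈ 229.91.
Semiperimeter s = (31+24.136+19.054)/2 = 37.095.
Inradius = area/s = 229.91/37.095 ≈ 6.1979.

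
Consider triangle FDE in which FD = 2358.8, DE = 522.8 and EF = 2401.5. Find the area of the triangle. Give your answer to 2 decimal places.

Semiperimeter s = (522.8 + 2401.5 + 2358.8)/2 = 2641.6.
Heron's formula: area = √(2641.6·2118.8·240.05·282.75) ≈ 6.1634e+05.

area ≈ 616341.54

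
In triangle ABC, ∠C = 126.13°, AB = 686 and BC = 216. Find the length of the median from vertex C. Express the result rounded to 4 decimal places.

Law of sines: sin A = BC·sin C/AB ≈ 0.25431.
Since AB ≥ BC, only the acute value applies: ∠A ≈ 14.73°.
Then ∠B = 180° − ∠C − ∠A ≈ 39.14°.
Law of sines gives CA = AB·sin B/sin C ≈ 536.09.
Median from C: ½√(2·BC² + 2·CA² − AB²) ≈ 222.2.

222.2027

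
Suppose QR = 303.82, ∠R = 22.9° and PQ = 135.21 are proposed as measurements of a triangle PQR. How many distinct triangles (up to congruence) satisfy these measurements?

QR·sin R = 303.82·sin(22.9°) ≈ 118.2.
Since QR sin R < PQ < QR (118.2 < 135.21 < 303.82), two triangles exist.

2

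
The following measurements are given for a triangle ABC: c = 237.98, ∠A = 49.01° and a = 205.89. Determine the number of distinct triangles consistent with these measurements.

2

c·sin A = 237.98·sin(49.01°) ≈ 179.6.
Since c sin A < a < c (179.6 < 205.89 < 237.98), two triangles exist.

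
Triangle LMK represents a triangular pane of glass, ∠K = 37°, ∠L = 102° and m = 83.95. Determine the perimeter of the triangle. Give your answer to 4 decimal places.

perimeter ≈ 286.1237

The third angle is ∠M = 180° − ∠K − ∠L = 41.00°.
Law of sines: l = m·sin L/sin M ≈ 125.16.
Law of sines: k = m·sin K/sin M ≈ 77.009.
Semiperimeter s = (125.16+83.95+77.009)/2 = 143.06.
Perimeter = 125.16 + 83.95 + 77.009 = 286.12.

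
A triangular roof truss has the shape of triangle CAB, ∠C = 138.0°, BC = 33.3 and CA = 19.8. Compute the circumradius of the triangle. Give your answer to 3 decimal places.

R ≈ 37.219

By the law of cosines, AB² = BC² + CA² − 2·BC·CA·cos C = 2480.9, so AB ≈ 49.809.
Area = ½·BC·CA·sin C ≈ 220.59.
Circumradius = AB/(2 sin C) ≈ 37.219.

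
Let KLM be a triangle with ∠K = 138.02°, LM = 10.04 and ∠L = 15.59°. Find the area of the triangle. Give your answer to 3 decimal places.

9.001

The third angle is ∠M = 180° − ∠K − ∠L = 26.39°.
Law of sines: MK = LM·sin L/sin K ≈ 4.0341.
Law of sines: KL = LM·sin M/sin K ≈ 6.6718.
Area = ½·LM·MK·sin M ≈ 9.0011.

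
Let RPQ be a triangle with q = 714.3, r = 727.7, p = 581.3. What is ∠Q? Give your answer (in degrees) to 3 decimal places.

By the law of cosines, cos Q = (r² + p² − q²) / (2·r·p) ≈ 0.42225, so ∠Q ≈ 65.02°.

65.023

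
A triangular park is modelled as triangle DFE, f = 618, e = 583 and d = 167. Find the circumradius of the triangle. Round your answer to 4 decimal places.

By the law of cosines, cos D = (f² + e² − d²) / (2·f·e) ≈ 0.96300, so ∠D ≈ 0.273 rad.
Circumradius = d/(2 sin D) ≈ 309.82.

R ≈ 309.8186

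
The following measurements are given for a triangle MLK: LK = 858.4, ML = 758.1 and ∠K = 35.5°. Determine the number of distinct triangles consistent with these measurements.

LK·sin K = 858.4·sin(35.5°) ≈ 498.5.
Since LK sin K < ML < LK (498.5 < 758.1 < 858.4), two triangles exist.

2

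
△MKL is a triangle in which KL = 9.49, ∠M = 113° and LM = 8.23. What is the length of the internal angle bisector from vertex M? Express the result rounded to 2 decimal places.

Law of sines: sin K = LM·sin M/KL ≈ 0.79829.
Since KL ≥ LM, only the acute value applies: ∠K ≈ 52.97°.
Then ∠L = 180° − ∠M − ∠K ≈ 14.03°.
Law of sines gives MK = KL·sin L/sin M ≈ 2.4999.
The bisector from M has length 2·LM·MK·cos(∠M/2)/(LM+MK) ≈ 2.1166.

2.12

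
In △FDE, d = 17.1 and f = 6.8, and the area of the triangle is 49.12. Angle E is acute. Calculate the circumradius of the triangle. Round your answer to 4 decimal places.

From area = ½·f·d·sin E, we get sin E = 2·area/(f·d) ≈ 0.84486.
Taking the acute solution, ∠E ≈ 57.66°.
Law of cosines then gives e ≈ 14.637.
Circumradius = e/(2 sin E) ≈ 8.6622.

R ≈ 8.6622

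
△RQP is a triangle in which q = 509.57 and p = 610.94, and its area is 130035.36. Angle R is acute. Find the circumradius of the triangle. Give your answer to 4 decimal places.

From area = ½·q·p·sin R, we get sin R = 2·area/(q·p) ≈ 0.83539.
Taking the acute solution, ∠R ≈ 56.66°.
Law of cosines then gives r ≈ 539.14.
Circumradius = r/(2 sin R) ≈ 322.69.

322.6887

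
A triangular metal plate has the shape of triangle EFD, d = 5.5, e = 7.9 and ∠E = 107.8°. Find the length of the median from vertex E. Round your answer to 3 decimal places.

m_E ≈ 2.913

Law of sines: sin D = d·sin E/e ≈ 0.66287.
Since e ≥ d, only the acute value applies: ∠D ≈ 41.52°.
Then ∠F = 180° − ∠E − ∠D ≈ 30.68°.
Law of sines gives f = e·sin F/sin E ≈ 4.2336.
Median from E: ½√(2·f² + 2·d² − e²) ≈ 2.9128.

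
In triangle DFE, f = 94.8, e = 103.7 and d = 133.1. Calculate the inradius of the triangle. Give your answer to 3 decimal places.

r ≈ 29.489

Semiperimeter s = (133.1 + 94.8 + 103.7)/2 = 165.8.
Heron's formula: area = √(165.8·32.7·71·62.1) ≈ 4889.2.
Inradius = area/s = 4889.2/165.8 ≈ 29.489.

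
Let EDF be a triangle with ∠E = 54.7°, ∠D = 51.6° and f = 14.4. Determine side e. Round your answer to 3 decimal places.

The third angle is ∠F = 180° − ∠E − ∠D = 73.70°.
Law of sines: e = f·sin E/sin F ≈ 12.245.

12.245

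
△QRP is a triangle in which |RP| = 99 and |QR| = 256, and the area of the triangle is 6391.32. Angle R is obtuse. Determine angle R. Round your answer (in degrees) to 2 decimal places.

From area = ½·|QR|·|RP|·sin R, we get sin R = 2·area/(|QR|·|RP|) ≈ 0.50437.
Taking the obtuse solution, ∠R ≈ 149.71°.

∠R ≈ 149.71°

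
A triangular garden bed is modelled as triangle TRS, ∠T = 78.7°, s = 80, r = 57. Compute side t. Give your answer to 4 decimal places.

88.6678

By the law of cosines, t² = r² + s² − 2·r·s·cos T = 7862, so t ≈ 88.668.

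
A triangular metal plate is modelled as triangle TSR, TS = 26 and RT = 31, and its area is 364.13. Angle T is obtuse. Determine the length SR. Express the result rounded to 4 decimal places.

48.2464

From area = ½·RT·TS·sin T, we get sin T = 2·area/(RT·TS) ≈ 0.90355.
Taking the obtuse solution, ∠T ≈ 115.37°.
Law of cosines then gives SR ≈ 48.246.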